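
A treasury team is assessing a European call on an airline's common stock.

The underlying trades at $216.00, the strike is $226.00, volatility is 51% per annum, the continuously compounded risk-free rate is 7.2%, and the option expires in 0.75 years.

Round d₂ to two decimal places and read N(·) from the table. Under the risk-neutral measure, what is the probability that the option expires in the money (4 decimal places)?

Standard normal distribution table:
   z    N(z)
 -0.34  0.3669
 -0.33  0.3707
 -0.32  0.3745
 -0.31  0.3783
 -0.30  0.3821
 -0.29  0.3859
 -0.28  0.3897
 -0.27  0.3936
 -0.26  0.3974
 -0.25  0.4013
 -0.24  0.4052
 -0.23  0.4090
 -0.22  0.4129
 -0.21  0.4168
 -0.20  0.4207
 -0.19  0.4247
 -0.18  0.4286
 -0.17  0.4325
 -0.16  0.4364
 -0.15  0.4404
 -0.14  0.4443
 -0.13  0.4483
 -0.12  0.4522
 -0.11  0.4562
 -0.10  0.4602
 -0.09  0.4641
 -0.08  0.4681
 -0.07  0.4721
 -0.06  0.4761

σ√T = 0.51 × 0.8660 = 0.4417
d₁ = [ln(216/226) + (0.072 + 0.51²/2)·0.75] / 0.4417 = [-0.0453 + 0.1515] / 0.4417 = 0.2406 ⇒ 0.24
d₂ = d₁ − σ√T = 0.2406 − 0.4417 = -0.2010 ⇒ -0.20
Risk-neutral Pr[S_T > K] = N(d₂) = N(-0.20) = 0.4207

0.4207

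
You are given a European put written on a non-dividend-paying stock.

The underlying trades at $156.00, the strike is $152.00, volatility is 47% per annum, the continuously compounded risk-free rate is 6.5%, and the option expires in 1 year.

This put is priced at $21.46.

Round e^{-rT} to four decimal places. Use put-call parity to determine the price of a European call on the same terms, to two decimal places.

$35.02

e^(−rT) = e^(−0.065·1) = 0.9371
Put-call parity: C − P = S − K·e^(−rT) = 156 − 152·0.9371 = 156 − 142.4392 = 13.5608
C = P + (C − P) = 21.46 + (13.5608) = 35.0208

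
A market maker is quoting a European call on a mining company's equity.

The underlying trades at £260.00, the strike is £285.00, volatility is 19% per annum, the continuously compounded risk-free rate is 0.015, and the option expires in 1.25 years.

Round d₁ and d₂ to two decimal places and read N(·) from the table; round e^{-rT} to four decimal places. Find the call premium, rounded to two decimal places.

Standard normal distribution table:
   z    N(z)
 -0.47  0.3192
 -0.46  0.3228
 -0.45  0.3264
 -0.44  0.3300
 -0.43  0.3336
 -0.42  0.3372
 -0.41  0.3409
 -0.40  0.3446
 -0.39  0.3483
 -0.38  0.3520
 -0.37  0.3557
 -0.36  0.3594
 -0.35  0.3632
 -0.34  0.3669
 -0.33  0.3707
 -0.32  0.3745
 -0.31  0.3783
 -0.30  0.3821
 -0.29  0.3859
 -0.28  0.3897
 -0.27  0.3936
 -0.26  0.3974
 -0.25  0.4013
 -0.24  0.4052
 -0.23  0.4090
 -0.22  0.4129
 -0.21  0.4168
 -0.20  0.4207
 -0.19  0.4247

σ√T = 0.19·√1.25 = 0.2124
d₁ = [ln(260/285) + (0.015 + 0.19²/2)·1.25] / 0.2124 = [-0.0918 + 0.0413] / 0.2124 = -0.2377 → -0.24
d₂ = d₁ − σ√T = -0.2377 − 0.2124 = -0.4501 → -0.45
e^(−rT) = e^(−0.015·1.25) = 0.9814
N(d₁) = N(-0.24) = 0.4052;  N(d₂) = N(-0.45) = 0.3264
C = 260·0.4052 − 285·0.9814·0.3264 = 105.3520 − 91.2938 = 14.0582

£14.06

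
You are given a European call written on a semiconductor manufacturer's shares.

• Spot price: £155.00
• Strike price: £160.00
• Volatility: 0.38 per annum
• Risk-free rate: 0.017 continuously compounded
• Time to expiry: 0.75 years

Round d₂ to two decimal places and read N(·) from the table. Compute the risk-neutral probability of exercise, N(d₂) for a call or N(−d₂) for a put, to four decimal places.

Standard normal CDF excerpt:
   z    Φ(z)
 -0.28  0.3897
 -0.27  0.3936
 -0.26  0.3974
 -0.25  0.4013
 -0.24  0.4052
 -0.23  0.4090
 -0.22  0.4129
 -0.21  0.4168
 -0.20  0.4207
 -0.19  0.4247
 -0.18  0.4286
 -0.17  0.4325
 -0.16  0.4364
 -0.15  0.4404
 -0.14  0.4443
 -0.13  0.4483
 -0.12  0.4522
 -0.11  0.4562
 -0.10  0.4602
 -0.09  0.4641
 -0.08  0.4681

0.4129

σ√T = 0.38 × 0.8660 = 0.3291
ln(S/K) + (r + σ²/2)T = ln(155/160) + (0.017 + 0.38²/2)·0.75 = -0.0317 + 0.0669 = 0.0352
d₁ = 0.0352 / 0.3291 = 0.1068 ≈ 0.11
d₂ = d₁ − σ√T = 0.1068 − 0.3291 = -0.2223 ≈ -0.22
Pr(exercise) under Q = N(d₂) = 0.4129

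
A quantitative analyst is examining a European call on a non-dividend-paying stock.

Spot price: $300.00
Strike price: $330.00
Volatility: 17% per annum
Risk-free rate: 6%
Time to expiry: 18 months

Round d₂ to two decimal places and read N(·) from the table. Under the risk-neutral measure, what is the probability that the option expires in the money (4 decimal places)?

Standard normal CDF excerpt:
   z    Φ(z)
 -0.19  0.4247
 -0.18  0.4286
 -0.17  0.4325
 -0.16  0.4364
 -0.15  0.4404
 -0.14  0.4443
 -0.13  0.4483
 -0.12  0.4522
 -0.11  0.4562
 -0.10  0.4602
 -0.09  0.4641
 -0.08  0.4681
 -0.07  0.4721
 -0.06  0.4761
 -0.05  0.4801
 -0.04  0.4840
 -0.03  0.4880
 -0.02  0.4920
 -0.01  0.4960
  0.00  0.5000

σ√T = 0.17 × 1.2247 = 0.2082
ln(S/K) + (r + σ²/2)T = ln(300/330) + (0.06 + 0.17²/2)·1.5 = -0.0953 + 0.1117 = 0.0164
d₁ = 0.0164 / 0.2082 = 0.0786 ≈ 0.08
d₂ = d₁ − σ√T = 0.0786 − 0.2082 = -0.1296 ≈ -0.13
Risk-neutral Pr[S_T > K] = N(d₂) = N(-0.13) = 0.4483

0.4483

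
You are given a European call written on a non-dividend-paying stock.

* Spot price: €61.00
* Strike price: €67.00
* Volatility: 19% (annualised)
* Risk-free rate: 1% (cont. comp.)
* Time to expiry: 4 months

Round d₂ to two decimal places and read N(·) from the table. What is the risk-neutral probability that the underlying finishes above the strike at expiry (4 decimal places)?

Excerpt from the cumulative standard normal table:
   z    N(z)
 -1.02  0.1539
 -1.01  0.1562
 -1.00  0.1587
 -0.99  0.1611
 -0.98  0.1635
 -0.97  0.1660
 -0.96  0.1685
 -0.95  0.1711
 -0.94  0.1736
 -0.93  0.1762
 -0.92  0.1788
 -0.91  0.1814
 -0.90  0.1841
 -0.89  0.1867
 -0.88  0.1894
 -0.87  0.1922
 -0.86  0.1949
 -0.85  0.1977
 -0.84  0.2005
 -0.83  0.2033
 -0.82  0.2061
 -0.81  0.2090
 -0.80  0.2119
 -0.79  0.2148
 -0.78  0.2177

0.1894

σ√T = 0.19 × 0.5774 = 0.1097
d₁ = [ln(61/67) + (0.01 + ½·0.19²)·0.3333] / (σ√T) = (-0.0938 + 0.0093) / 0.1097 = -0.7700 ⇒ -0.77
d₂ = -0.7700 − 0.1097 = -0.8797 ⇒ -0.88
Risk-neutral Pr[S_T > K] = N(d₂) = N(-0.88) = 0.1894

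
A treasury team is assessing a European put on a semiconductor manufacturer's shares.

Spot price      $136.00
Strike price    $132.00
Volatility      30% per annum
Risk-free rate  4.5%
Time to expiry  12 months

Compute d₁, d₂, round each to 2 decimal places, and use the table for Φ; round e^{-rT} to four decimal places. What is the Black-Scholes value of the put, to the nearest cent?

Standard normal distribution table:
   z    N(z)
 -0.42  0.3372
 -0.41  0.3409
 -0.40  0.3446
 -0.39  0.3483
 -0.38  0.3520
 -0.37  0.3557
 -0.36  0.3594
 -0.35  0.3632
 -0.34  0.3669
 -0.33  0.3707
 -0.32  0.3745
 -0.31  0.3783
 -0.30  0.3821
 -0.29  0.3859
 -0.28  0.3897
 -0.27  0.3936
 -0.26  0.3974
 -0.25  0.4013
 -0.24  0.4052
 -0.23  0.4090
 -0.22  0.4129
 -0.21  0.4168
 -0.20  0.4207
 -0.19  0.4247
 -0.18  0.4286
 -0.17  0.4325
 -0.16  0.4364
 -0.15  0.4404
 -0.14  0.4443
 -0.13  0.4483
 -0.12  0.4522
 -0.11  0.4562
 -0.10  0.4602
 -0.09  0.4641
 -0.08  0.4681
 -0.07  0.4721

σ√T = 0.3·√1 = 0.3000
ln(S/K) + (r + σ²/2)T = ln(136/132) + (0.045 + 0.3²/2)·1 = 0.0299 + 0.0900 = 0.1199
d₁ = 0.1199 / 0.3000 = 0.3995 ⇒ 0.40
d₂ = d₁ − σ√T = 0.3995 − 0.3000 = 0.0995 ⇒ 0.10
exp(−rT) = exp(−0.045·1) = 0.9560
P = 132·0.9560·N(-0.10) − 136·N(-0.40) = 132·0.9560·0.4602 − 136·0.3446 = 58.0736 − 46.8656 = 11.2080

$11.21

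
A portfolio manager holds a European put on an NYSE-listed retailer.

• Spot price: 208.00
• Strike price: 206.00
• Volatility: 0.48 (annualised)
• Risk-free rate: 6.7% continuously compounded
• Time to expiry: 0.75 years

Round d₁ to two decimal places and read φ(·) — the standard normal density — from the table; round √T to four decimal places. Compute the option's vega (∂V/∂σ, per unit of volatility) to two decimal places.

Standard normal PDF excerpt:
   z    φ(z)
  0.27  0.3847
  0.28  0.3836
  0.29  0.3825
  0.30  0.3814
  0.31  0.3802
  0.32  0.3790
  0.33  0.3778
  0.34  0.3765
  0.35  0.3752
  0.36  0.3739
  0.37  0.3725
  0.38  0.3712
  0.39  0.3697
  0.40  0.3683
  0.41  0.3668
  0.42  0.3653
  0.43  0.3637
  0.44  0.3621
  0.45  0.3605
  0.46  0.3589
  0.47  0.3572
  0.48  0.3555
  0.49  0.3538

67.58

T = 0.75;  σ√T = 0.4157
d₁ = [ln(208/206) + (0.067 + ½·0.48²)·0.75] / (σ√T) = (0.0097 + 0.1366) / 0.4157 = 0.3520 ⇒ 0.35
√T = √0.75 = 0.8660
φ(d₁) = φ(0.35) = 0.3752
vega = S·φ(d₁)·√T = 208·0.3752·0.8660 = 67.5840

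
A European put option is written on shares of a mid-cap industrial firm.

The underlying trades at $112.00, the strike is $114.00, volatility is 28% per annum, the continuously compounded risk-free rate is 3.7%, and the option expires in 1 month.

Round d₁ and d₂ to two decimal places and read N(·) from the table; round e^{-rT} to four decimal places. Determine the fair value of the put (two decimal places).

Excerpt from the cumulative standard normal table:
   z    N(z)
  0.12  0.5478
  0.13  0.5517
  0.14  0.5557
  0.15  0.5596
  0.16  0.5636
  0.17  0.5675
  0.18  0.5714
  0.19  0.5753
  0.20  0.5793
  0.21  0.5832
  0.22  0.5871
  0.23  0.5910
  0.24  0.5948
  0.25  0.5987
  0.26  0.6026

σ√T = 0.28·√0.08333 = 0.0808
ln(S/K) + (r + σ²/2)T = ln(112/114) + (0.037 + 0.28²/2)·0.08333 = -0.0177 + 0.0063 = -0.0113
d₁ = -0.0113 / 0.0808 = -0.1404 → -0.14
d₂ = d₁ − σ√T = -0.1404 − 0.0808 = -0.2212 → -0.22
exp(−rT) = exp(−0.037·0.08333) = 0.9969
N(−d₂) = N(0.22) = 0.5871;  N(−d₁) = N(0.14) = 0.5557
P = 114·0.9969·0.5871 − 112·0.5557 = 66.7219 − 62.2384 = 4.4835

$4.48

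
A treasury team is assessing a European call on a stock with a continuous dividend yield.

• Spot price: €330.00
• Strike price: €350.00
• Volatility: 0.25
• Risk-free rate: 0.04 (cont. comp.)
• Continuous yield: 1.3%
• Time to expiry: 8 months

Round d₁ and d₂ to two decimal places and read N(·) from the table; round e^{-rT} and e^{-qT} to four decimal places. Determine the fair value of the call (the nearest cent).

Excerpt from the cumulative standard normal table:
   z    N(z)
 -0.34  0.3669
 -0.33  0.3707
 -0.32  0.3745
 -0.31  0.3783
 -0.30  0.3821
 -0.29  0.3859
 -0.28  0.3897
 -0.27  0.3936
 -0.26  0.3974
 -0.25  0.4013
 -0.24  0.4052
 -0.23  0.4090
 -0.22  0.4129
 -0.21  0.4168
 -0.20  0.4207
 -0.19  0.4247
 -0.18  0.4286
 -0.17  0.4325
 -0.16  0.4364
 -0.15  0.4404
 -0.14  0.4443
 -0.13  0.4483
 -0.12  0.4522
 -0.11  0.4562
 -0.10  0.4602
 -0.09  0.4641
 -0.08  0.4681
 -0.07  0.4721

σ√T = 0.25 × 0.8165 = 0.2041
ln(S/K) + (r − q + σ²/2)T = ln(330/350) + (0.04 − 0.013 + 0.25²/2)·0.6667 = -0.0588 + 0.0388 = -0.0200
d₁ = -0.0200 / 0.2041 = -0.0980 which rounds to -0.10
d₂ = d₁ − σ√T = -0.0980 − 0.2041 = -0.3021 which rounds to -0.30
exp(−qT) = exp(−0.013·0.6667) = 0.9914;  exp(−rT) = exp(−0.04·0.6667) = 0.9737
N(d₁) = N(-0.10) = 0.4602;  N(d₂) = N(-0.30) = 0.3821
C = 330·0.9914·0.4602 − 350·0.9737·0.3821 = 150.5600 − 130.2178 = 20.3422

€20.34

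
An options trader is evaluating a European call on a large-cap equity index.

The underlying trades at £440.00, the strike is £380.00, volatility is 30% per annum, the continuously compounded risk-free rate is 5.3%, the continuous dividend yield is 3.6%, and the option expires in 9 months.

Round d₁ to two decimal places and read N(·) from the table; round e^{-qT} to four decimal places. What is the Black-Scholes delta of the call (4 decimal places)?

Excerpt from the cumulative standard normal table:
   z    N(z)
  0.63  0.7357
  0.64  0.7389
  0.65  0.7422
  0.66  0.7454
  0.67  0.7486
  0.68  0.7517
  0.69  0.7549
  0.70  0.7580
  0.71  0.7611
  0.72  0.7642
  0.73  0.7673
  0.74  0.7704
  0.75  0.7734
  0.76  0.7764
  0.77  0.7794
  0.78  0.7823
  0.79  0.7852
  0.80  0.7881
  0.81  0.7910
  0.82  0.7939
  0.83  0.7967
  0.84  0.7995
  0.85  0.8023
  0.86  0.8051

T = 0.75;  σ√T = 0.2598
ln(S/K) + (r − q + σ²/2)T = ln(440/380) + (0.053 − 0.036 + 0.3²/2)·0.75 = 0.1466 + 0.0465 = 0.1931
d₁ = 0.1931 / 0.2598 = 0.7433 ⇒ 0.74
N(d₁) = N(0.74) = 0.7704
Δ_call = e^(−qT)·N(d₁) = 0.9734·0.7704 = 0.7499

0.7499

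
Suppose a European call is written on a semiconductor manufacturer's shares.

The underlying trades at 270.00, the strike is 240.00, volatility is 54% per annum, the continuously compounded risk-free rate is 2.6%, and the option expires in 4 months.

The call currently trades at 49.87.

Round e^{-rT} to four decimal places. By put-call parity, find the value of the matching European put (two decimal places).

exp(−rT) = exp(−0.026·0.3333) = 0.9914
Put-call parity: C − P = S − K·e^(−rT) = 270 − 240·0.9914 = 270 − 237.9360 = 32.0640
P = C − (C − P) = 49.87 − (32.0640) = 17.8060

17.81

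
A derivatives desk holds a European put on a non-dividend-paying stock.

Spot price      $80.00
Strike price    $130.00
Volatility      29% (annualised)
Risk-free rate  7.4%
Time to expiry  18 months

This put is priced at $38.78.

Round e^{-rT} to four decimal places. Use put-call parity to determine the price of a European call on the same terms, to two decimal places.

exp(−rT) = exp(−0.074·1.5) = 0.8949
Put-call parity: C − P = S − K·e^(−rT) = 80 − 130·0.8949 = 80 − 116.3370 = -36.3370
C = P + (C − P) = 38.78 + (-36.3370) = 2.4430

$2.44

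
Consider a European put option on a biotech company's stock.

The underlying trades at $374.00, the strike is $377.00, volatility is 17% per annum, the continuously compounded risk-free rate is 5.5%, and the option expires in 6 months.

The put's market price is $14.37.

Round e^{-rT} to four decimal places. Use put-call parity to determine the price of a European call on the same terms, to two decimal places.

$21.59

exp(−rT) = exp(−0.055·0.5) = 0.9729
Put-call parity: C − P = S − K·e^(−rT) = 374 − 377·0.9729 = 374 − 366.7833 = 7.2167
C = P + (C − P) = 14.37 + (7.2167) = 21.5867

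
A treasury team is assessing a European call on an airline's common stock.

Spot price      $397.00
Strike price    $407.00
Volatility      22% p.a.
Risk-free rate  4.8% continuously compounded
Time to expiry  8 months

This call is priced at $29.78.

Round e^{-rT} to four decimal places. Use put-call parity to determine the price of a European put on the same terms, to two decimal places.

exp(−rT) = exp(−0.048·0.6667) = 0.9685
Put-call parity: C − P = S − K·e^(−rT) = 397 − 407·0.9685 = 397 − 394.1795 = 2.8205
P = C − (C − P) = 29.78 − (2.8205) = 26.9595

$26.96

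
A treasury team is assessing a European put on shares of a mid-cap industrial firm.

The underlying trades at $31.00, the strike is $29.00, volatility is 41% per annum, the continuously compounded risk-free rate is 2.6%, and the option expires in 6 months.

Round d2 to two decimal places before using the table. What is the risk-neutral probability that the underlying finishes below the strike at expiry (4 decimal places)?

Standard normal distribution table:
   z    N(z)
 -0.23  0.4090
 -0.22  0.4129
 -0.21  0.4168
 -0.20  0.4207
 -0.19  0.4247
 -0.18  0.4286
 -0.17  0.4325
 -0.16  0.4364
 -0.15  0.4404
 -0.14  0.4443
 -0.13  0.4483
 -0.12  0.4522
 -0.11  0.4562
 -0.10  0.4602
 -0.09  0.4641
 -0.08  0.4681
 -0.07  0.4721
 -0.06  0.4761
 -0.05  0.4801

0.4483

σ√T = 0.41·√0.5 = 0.2899
d₁ = [ln(31/29) + (0.026 + ½·0.41²)·0.5] / (σ√T) = (0.0667 + 0.0550) / 0.2899 = 0.4198 which rounds to 0.42
d₂ = 0.4198 − 0.2899 = 0.1299 which rounds to 0.13
Pr(exercise) under Q = N(−d₂) = N(-0.13) = 0.4483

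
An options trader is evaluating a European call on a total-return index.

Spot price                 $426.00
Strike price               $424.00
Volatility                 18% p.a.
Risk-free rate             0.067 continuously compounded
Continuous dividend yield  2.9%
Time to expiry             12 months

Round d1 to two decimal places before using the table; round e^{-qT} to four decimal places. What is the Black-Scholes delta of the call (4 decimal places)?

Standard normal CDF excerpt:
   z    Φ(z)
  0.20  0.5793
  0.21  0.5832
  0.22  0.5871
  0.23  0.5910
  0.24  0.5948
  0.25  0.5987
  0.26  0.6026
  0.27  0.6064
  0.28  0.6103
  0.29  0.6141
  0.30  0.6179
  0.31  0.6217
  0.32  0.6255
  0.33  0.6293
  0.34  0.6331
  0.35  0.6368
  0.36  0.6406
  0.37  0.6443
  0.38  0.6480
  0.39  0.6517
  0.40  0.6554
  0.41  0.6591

0.6113

T = 1;  σ√T = 0.1800
d₁ = [ln(426/424) + (0.067 − 0.029 + 0.18²/2)·1] / 0.1800 = [0.0047 + 0.0542] / 0.1800 = 0.3273 ≈ 0.33
N(d₁) = N(0.33) = 0.6293
Δ_call = exp(−qT)·N(d₁) = 0.9714·0.6293 = 0.6113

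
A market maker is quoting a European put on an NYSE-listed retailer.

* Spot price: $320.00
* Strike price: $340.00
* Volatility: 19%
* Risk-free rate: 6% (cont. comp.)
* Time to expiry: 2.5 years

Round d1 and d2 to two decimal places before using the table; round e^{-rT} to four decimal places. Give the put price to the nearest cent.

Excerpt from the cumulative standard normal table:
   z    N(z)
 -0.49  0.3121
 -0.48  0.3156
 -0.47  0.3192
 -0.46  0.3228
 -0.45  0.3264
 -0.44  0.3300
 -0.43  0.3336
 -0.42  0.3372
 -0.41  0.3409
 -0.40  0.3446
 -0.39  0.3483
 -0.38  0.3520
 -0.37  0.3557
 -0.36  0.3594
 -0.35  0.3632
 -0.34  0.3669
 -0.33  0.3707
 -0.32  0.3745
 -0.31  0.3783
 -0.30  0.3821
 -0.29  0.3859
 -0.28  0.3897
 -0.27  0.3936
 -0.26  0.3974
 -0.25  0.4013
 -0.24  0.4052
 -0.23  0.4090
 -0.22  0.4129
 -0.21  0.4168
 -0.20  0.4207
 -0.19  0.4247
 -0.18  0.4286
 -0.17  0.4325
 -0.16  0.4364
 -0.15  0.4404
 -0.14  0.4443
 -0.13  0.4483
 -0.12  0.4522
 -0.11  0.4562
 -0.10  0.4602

T = 2.5;  σ√T = 0.3004
d₁ = [ln(320/340) + (0.06 + ½·0.19²)·2.5] / (σ√T) = (-0.0606 + 0.1951) / 0.3004 = 0.4477 which rounds to 0.45
d₂ = 0.4477 − 0.3004 = 0.1473 which rounds to 0.15
e^(−rT) = e^(−0.06·2.5) = 0.8607
N(−d₂) = N(-0.15) = 0.4404;  N(−d₁) = N(-0.45) = 0.3264
P = 340·0.8607·0.4404 − 320·0.3264 = 128.8778 − 104.4480 = 24.4298

$24.43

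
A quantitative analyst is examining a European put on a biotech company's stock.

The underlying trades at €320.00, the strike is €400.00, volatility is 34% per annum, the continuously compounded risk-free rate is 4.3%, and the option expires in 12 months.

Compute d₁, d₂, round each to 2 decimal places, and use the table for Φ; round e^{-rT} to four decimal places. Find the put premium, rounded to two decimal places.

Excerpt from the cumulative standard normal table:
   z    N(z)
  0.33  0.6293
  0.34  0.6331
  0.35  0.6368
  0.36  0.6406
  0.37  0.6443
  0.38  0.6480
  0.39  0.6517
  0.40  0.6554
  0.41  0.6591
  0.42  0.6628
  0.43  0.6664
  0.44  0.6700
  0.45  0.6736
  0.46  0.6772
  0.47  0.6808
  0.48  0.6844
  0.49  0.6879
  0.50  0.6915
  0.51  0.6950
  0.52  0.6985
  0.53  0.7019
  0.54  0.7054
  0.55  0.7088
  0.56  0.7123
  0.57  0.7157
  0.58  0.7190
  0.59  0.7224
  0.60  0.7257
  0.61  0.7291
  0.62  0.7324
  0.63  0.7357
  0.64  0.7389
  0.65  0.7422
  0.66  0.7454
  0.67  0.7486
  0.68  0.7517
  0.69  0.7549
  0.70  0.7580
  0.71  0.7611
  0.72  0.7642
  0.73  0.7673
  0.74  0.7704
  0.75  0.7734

σ√T = 0.34 × 1.0000 = 0.3400
d₁ = [ln(320/400) + (0.043 + ½·0.34²)·1] / (σ√T) = (-0.2231 + 0.1008) / 0.3400 = -0.3598 which rounds to -0.36
d₂ = -0.3598 − 0.3400 = -0.6998 which rounds to -0.70
e^(−rT) = e^(−0.043·1) = 0.9579
N(−d₂) = N(0.70) = 0.7580;  N(−d₁) = N(0.36) = 0.6406
P = 400·0.9579·0.7580 − 320·0.6406 = 290.4353 − 204.9920 = 85.4433

€85.44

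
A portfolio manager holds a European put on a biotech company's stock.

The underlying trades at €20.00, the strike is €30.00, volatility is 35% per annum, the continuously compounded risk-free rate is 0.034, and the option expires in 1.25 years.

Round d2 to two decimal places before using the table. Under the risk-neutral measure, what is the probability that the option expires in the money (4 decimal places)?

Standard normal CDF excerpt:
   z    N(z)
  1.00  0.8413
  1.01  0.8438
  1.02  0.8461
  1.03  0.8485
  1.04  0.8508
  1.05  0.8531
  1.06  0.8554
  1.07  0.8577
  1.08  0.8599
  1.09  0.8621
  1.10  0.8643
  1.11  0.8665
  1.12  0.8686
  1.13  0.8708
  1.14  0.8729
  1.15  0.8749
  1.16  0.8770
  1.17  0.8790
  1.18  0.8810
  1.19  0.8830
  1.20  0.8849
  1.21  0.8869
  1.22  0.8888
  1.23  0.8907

0.8686

T = 1.25;  σ√T = 0.3913
d₁ = [ln(20/30) + (0.034 + ½·0.35²)·1.25] / (σ√T) = (-0.4055 + 0.1191) / 0.3913 = -0.7319 which rounds to -0.73
d₂ = -0.7319 − 0.3913 = -1.1232 which rounds to -1.12
Risk-neutral Pr[S_T < K] = N(−d₂) = N(1.12) = 0.8686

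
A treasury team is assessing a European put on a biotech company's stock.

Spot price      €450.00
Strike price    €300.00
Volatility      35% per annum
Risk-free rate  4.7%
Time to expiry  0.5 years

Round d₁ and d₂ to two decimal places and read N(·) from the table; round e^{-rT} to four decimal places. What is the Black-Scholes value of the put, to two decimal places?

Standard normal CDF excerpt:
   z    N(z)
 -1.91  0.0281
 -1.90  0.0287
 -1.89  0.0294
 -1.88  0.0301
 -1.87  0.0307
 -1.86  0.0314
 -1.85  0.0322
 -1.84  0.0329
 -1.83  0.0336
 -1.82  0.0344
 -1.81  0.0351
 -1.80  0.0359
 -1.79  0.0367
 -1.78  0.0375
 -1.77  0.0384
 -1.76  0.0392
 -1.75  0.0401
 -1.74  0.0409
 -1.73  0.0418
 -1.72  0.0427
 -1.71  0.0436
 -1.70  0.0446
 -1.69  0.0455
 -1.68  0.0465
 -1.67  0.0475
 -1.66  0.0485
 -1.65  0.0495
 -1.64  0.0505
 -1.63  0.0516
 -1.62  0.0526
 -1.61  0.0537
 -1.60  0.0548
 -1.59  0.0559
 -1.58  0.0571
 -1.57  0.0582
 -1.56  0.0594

€1.61

σ√T = 0.35·√0.5 = 0.2475
d₁ = [ln(450/300) + (0.047 + ½·0.35²)·0.5] / (σ√T) = (0.4055 + 0.0541) / 0.2475 = 1.8570 ≈ 1.86
d₂ = 1.8570 − 0.2475 = 1.6095 ≈ 1.61
e^(−rT) = e^(−0.047·0.5) = 0.9768
P = 300·0.9768·N(-1.61) − 450·N(-1.86) = 300·0.9768·0.0537 − 450·0.0314 = 15.7362 − 14.1300 = 1.6062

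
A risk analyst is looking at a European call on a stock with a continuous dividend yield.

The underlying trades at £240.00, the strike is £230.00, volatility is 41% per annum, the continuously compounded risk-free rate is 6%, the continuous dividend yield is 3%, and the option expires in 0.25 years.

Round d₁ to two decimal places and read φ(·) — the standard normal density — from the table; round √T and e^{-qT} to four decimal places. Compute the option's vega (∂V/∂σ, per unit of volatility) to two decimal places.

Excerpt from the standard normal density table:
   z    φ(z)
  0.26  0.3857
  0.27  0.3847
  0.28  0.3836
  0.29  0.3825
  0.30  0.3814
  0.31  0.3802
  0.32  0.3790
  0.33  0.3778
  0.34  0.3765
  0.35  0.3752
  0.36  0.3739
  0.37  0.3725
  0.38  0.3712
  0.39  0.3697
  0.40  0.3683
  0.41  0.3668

σ√T = 0.41 × 0.5000 = 0.2050
d₁ = [ln(240/230) + (0.06 − 0.03 + ½·0.41²)·0.25] / (σ√T) = (0.0426 + 0.0285) / 0.2050 = 0.3467 ≈ 0.35
√T = √0.25 = 0.5000
φ(d₁) = φ(0.35) = 0.3752
exp(−qT) = exp(−0.03·0.25) = 0.9925
vega = S·exp(−qT)·φ(d₁)·√T = 240·0.9925·0.3752·0.5000 = 44.6863
(Vega is the same for a European call and put with the same parameters.)

44.69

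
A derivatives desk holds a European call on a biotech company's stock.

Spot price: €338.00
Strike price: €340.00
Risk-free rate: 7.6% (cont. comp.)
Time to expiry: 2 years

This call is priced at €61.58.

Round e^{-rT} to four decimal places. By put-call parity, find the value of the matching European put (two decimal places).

€15.64

e^(−rT) = e^(−0.076·2) = 0.8590
Put-call parity: C − P = S − K·e^(−rT) = 338 − 340·0.8590 = 338 − 292.0600 = 45.9400
P = C − (C − P) = 61.58 − (45.9400) = 15.6400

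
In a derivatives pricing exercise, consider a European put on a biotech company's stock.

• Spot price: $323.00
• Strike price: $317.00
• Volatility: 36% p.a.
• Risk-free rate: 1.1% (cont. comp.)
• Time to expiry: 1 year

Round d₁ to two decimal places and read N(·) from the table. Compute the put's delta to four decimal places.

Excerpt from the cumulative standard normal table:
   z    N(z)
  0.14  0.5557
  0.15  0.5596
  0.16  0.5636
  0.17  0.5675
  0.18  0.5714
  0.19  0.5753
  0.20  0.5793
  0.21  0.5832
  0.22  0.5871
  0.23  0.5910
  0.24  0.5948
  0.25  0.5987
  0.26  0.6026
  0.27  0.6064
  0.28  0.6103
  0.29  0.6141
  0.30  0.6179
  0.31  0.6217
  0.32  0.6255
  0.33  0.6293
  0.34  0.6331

-0.3974

σ√T = 0.36·√1 = 0.3600
d₁ = [ln(323/317) + (0.011 + 0.36²/2)·1] / 0.3600 = [0.0188 + 0.0758] / 0.3600 = 0.2626 which rounds to 0.26
N(d₁) = N(0.26) = 0.6026
Δ_put = N(d₁) − 1 = 0.6026 − 1 = -0.3974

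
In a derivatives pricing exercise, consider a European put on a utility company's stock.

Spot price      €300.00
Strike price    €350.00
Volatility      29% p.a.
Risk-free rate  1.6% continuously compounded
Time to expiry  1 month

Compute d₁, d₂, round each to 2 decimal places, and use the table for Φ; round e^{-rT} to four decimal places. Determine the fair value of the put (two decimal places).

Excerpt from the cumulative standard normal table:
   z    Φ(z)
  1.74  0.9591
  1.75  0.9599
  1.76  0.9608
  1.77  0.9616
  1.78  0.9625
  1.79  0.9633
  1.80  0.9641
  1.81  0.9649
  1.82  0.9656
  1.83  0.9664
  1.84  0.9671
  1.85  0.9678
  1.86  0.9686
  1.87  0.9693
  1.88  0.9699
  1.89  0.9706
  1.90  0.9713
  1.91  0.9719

T = 0.08333;  σ√T = 0.0837
d₁ = [ln(300/350) + (0.016 + 0.29²/2)·0.08333] / 0.0837 = [-0.1542 + 0.0048] / 0.0837 = -1.7836 ⇒ -1.78
d₂ = d₁ − σ√T = -1.7836 − 0.0837 = -1.8673 ⇒ -1.87
e^(−rT) = e^(−0.016·0.08333) = 0.9987
N(−d₂) = N(1.87) = 0.9693;  N(−d₁) = N(1.78) = 0.9625
P = 350·0.9987·0.9693 − 300·0.9625 = 338.8140 − 288.7500 = 50.0640

€50.06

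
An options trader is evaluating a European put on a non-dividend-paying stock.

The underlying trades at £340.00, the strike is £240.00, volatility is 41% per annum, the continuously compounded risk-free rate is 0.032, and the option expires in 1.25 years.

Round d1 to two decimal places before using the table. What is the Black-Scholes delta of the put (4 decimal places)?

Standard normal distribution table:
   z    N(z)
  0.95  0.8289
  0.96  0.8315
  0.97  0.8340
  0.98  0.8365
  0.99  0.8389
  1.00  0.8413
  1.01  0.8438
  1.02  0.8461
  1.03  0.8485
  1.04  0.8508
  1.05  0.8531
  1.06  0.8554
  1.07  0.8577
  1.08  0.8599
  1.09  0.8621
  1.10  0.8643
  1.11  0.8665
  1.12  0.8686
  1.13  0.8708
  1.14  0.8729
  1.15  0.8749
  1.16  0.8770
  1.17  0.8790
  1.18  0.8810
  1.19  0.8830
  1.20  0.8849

σ√T = 0.41·√1.25 = 0.4584
d₁ = [ln(340/240) + (0.032 + 0.41²/2)·1.25] / 0.4584 = [0.3483 + 0.1451] / 0.4584 = 1.0763 ⇒ 1.08
N(d₁) = N(1.08) = 0.8599
Δ_put = N(d₁) − 1 = 0.8599 − 1 = -0.1401

-0.1401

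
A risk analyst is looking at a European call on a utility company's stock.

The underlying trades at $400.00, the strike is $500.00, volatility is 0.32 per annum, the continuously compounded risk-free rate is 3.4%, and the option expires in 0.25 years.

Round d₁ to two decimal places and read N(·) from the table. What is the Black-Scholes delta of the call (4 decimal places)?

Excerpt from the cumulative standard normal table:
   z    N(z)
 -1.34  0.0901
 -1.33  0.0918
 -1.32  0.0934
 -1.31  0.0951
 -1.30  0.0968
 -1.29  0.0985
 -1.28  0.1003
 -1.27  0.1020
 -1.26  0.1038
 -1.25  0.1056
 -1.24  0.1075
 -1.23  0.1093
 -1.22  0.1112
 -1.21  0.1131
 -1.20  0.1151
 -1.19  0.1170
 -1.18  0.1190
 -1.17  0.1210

0.1038

σ√T = 0.32·√0.25 = 0.1600
d₁ = [ln(400/500) + (0.034 + 0.32²/2)·0.25] / 0.1600 = [-0.2231 + 0.0213] / 0.1600 = -1.2615 → -1.26
N(d₁) = N(-1.26) = 0.1038
Δ_call = N(d₁) = 0.1038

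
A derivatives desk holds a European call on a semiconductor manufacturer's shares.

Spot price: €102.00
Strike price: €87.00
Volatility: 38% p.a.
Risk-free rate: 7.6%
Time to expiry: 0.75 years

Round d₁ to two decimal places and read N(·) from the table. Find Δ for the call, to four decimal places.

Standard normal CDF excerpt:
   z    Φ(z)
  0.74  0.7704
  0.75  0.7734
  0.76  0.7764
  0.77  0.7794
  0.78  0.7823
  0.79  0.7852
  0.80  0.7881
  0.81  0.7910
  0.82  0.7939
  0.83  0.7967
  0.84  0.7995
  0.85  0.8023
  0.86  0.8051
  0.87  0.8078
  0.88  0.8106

σ√T = 0.38 × 0.8660 = 0.3291
d₁ = [ln(102/87) + (0.076 + 0.38²/2)·0.75] / 0.3291 = [0.1591 + 0.1111] / 0.3291 = 0.8211 → 0.82
N(d₁) = N(0.82) = 0.7939
Δ_call = N(d₁) = 0.7939

0.7939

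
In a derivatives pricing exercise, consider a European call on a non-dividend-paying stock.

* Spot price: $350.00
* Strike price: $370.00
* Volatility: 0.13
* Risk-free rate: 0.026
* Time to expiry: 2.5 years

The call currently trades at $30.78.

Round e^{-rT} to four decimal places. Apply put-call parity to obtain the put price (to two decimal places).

exp(−rT) = exp(−0.026·2.5) = 0.9371
Put-call parity: C − P = S − K·e^(−rT) = 350 − 370·0.9371 = 350 − 346.7270 = 3.2730
P = C − (C − P) = 30.78 − (3.2730) = 27.5070

$27.51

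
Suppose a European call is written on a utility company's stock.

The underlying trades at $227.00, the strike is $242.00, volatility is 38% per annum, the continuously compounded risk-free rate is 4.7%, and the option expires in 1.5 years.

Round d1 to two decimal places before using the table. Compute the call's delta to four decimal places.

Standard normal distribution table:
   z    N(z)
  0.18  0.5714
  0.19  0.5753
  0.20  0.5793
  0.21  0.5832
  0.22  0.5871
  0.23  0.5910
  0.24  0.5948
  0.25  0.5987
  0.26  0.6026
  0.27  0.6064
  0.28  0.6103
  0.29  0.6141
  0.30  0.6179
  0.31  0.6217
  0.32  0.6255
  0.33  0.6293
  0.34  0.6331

0.5987

T = 1.5;  σ√T = 0.4654
ln(S/K) + (r + σ²/2)T = ln(227/242) + (0.047 + 0.38²/2)·1.5 = -0.0640 + 0.1788 = 0.1148
d₁ = 0.1148 / 0.4654 = 0.2467 ≈ 0.25
N(d₁) = N(0.25) = 0.5987
Δ_call = N(d₁) = 0.5987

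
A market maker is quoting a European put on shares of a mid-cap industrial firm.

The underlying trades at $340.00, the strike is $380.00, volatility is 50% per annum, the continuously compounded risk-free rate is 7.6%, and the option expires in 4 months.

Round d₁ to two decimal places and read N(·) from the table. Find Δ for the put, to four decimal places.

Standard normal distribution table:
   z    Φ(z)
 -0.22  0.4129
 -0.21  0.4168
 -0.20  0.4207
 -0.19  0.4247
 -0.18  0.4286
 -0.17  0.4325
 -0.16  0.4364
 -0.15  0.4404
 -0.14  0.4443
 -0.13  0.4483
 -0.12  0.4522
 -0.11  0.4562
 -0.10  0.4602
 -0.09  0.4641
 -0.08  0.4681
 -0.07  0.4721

T = 0.3333;  σ√T = 0.2887
ln(S/K) + (r + σ²/2)T = ln(340/380) + (0.076 + 0.5²/2)·0.3333 = -0.1112 + 0.0670 = -0.0442
d₁ = -0.0442 / 0.2887 = -0.1532 ⇒ -0.15
N(d₁) = N(-0.15) = 0.4404
Δ_put = N(d₁) − 1 = 0.4404 − 1 = -0.5596

-0.5596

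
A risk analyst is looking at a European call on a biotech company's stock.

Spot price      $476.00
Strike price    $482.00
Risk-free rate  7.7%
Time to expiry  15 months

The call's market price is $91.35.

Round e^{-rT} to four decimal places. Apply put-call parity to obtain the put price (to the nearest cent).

$53.10

exp(−rT) = exp(−0.077·1.25) = 0.9082
Put-call parity: C − P = S − K·e^(−rT) = 476 − 482·0.9082 = 476 − 437.7524 = 38.2476
P = C − (C − P) = 91.35 − (38.2476) = 53.1024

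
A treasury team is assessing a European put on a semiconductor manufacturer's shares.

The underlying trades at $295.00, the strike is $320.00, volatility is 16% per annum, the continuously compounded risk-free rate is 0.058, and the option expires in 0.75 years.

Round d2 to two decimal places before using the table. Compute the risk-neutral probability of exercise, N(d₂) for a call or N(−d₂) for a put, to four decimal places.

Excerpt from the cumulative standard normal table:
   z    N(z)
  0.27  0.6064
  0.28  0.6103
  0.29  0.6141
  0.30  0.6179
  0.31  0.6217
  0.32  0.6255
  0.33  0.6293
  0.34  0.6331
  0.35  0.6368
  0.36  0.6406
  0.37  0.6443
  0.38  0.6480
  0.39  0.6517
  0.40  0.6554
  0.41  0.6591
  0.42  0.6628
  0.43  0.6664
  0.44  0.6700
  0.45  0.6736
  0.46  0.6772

0.6331

σ√T = 0.16·√0.75 = 0.1386
d₁ = [ln(295/320) + (0.058 + 0.16²/2)·0.75] / 0.1386 = [-0.0813 + 0.0531] / 0.1386 = -0.2038 which rounds to -0.20
d₂ = d₁ − σ√T = -0.2038 − 0.1386 = -0.3424 which rounds to -0.34
Pr(exercise) under Q = N(−d₂) = N(0.34) = 0.6331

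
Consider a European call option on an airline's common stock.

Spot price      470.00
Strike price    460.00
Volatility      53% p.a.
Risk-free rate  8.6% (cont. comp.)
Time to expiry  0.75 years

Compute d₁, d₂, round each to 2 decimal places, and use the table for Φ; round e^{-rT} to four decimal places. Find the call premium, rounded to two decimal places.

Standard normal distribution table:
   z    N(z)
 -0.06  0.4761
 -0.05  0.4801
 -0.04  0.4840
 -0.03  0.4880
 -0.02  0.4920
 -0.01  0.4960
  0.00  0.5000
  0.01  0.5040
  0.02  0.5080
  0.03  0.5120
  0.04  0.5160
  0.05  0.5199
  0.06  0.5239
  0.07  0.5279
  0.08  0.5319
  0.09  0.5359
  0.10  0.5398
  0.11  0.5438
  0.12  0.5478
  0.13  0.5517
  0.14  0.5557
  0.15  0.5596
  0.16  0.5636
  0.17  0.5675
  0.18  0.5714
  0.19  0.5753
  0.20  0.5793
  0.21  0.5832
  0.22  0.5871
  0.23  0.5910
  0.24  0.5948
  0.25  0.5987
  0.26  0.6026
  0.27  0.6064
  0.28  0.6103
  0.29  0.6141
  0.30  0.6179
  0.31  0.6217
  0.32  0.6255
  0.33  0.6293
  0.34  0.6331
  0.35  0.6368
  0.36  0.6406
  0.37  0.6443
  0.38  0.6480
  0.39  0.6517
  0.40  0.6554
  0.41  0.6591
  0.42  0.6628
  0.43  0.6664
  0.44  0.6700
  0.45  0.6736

σ√T = 0.53 × 0.8660 = 0.4590
d₁ = [ln(470/460) + (0.086 + 0.53²/2)·0.75] / 0.4590 = [0.0215 + 0.1698] / 0.4590 = 0.4169 → 0.42
d₂ = d₁ − σ√T = 0.4169 − 0.4590 = -0.0421 → -0.04
e^(−rT) = e^(−0.086·0.75) = 0.9375
C = 470·N(0.42) − 460·0.9375·N(-0.04) = 470·0.6628 − 460·0.9375·0.4840 = 311.5160 − 208.7250 = 102.7910

102.79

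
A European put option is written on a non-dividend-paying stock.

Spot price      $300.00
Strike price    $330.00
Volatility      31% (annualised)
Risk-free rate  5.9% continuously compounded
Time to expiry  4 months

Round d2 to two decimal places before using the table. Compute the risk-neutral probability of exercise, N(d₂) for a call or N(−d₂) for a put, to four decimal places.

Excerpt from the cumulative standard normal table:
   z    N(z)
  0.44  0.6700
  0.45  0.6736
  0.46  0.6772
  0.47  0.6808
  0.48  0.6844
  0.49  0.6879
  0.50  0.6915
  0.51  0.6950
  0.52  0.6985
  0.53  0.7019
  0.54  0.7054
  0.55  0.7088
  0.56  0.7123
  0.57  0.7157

σ√T = 0.31 × 0.5774 = 0.1790
d₁ = [ln(300/330) + (0.059 + 0.31²/2)·0.3333] / 0.1790 = [-0.0953 + 0.0357] / 0.1790 = -0.3332 which rounds to -0.33
d₂ = d₁ − σ√T = -0.3332 − 0.1790 = -0.5121 which rounds to -0.51
Pr(exercise) under Q = N(−d₂) = N(0.51) = 0.6950

0.6950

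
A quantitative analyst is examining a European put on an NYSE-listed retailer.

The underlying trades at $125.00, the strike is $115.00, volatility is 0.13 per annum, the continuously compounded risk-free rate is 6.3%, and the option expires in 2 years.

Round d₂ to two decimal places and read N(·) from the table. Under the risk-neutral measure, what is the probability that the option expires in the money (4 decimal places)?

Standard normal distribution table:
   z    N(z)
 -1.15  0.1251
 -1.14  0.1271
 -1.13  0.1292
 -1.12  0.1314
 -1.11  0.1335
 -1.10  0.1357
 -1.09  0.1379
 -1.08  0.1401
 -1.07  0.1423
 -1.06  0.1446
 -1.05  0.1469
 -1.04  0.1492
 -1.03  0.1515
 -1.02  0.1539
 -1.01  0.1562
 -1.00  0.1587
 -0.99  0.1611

0.1469

T = 2;  σ√T = 0.1838
d₁ = [ln(125/115) + (0.063 + 0.13²/2)·2] / 0.1838 = [0.0834 + 0.1429] / 0.1838 = 1.2308 ⇒ 1.23
d₂ = d₁ − σ√T = 1.2308 − 0.1838 = 1.0470 ⇒ 1.05
Pr(exercise) under Q = N(−d₂) = N(-1.05) = 0.1469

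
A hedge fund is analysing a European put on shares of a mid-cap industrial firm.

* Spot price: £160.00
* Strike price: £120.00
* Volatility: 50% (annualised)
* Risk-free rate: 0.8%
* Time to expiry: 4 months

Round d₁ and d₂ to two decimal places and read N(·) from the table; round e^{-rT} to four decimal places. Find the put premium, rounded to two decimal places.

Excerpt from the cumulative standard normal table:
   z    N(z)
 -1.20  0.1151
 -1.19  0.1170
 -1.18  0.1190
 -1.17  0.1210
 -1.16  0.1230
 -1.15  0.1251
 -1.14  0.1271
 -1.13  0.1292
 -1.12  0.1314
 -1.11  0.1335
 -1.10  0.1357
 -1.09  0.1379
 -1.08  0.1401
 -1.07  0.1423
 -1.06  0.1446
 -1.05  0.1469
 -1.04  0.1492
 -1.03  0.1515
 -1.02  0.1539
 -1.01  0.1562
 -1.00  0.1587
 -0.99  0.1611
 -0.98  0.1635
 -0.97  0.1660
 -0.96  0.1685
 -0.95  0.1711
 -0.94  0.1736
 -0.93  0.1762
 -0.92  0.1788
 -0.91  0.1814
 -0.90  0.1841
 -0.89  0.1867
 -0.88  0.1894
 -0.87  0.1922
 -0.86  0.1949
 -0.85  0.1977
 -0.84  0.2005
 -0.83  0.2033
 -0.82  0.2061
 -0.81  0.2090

£3.31

σ√T = 0.5 × 0.5774 = 0.2887
ln(S/K) + (r + σ²/2)T = ln(160/120) + (0.008 + 0.5²/2)·0.3333 = 0.2877 + 0.0443 = 0.3320
d₁ = 0.3320 / 0.2887 = 1.1501 → 1.15
d₂ = d₁ − σ√T = 1.1501 − 0.2887 = 0.8615 → 0.86
exp(−rT) = exp(−0.008·0.3333) = 0.9973
P = 120·0.9973·N(-0.86) − 160·N(-1.15) = 120·0.9973·0.1949 − 160·0.1251 = 23.3249 − 20.0160 = 3.3089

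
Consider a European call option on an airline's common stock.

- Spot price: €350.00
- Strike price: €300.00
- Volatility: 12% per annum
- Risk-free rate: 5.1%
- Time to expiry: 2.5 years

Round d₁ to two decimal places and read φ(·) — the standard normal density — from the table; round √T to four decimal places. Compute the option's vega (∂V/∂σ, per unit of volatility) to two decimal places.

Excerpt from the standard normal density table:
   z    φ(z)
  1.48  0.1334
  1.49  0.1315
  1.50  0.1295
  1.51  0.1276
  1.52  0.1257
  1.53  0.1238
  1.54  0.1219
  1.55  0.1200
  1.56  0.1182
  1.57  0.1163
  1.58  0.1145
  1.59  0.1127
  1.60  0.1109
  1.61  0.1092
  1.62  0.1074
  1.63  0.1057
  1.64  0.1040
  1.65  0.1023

63.36

T = 2.5;  σ√T = 0.1897
d₁ = [ln(350/300) + (0.051 + 0.12²/2)·2.5] / 0.1897 = [0.1542 + 0.1455] / 0.1897 = 1.5793 → 1.58
√T = √2.5 = 1.5811
φ(d₁) = φ(1.58) = 0.1145
vega = S·φ(d₁)·√T = 350·0.1145·1.5811 = 63.3626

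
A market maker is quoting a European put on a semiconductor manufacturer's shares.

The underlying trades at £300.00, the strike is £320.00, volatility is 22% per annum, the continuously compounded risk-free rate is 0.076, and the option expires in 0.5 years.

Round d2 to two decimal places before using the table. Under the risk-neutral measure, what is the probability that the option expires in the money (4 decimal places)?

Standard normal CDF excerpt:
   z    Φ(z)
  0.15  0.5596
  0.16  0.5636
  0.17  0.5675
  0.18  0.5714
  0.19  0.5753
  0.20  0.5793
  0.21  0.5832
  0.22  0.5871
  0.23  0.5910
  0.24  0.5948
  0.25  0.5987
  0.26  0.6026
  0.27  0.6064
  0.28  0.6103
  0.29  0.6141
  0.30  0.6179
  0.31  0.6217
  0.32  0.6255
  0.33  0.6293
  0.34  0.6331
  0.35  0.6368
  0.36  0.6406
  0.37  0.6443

0.5987

σ√T = 0.22·√0.5 = 0.1556
ln(S/K) + (r + σ²/2)T = ln(300/320) + (0.076 + 0.22²/2)·0.5 = -0.0645 + 0.0501 = -0.0144
d₁ = -0.0144 / 0.1556 = -0.0928 ⇒ -0.09
d₂ = d₁ − σ√T = -0.0928 − 0.1556 = -0.2484 ⇒ -0.25
Pr(exercise) under Q = N(−d₂) = N(0.25) = 0.5987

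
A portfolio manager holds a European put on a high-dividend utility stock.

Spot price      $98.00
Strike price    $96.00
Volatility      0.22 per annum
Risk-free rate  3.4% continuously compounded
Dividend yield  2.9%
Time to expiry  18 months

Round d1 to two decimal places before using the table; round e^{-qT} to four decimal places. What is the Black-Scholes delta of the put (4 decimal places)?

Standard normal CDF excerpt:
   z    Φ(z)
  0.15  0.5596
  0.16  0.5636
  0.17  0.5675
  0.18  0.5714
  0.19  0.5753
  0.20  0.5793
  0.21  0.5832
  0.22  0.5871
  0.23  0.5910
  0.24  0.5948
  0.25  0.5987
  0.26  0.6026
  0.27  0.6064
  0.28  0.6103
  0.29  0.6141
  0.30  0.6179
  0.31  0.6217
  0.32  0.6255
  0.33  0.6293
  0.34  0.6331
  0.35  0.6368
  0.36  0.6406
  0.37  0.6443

-0.3879

σ√T = 0.22 × 1.2247 = 0.2694
d₁ = [ln(98/96) + (0.034 − 0.029 + ½·0.22²)·1.5] / (σ√T) = (0.0206 + 0.0438) / 0.2694 = 0.2391 ⇒ 0.24
N(d₁) = N(0.24) = 0.5948
Δ_put = e^(−qT)·(N(d₁) − 1) = 0.9574·(0.5948 − 1) = -0.3879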